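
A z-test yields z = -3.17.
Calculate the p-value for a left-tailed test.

For z = -3.17:
p = P(Z < -3.17) = Φ(-3.17) = 0.0008

Answer: p-value ≈ 0.0008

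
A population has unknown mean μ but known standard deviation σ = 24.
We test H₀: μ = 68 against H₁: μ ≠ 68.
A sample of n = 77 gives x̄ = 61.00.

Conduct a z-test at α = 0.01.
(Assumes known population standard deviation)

Answer: z = -2.5593, fail to reject H₀

Derivation:
Standard error: SE = σ/√n = 24/√77 = 2.7351
z-statistic: z = (x̄ - μ₀)/SE = (61.00 - 68)/2.7351 = -2.5593
Critical value: ±2.576
p-value = 0.0105
Decision: fail to reject H₀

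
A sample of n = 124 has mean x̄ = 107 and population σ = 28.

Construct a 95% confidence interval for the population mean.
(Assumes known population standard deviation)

Confidence level: 95%, α = 0.05
z_0.025 = 1.960
SE = σ/√n = 28/√124 = 2.5145
Margin of error = 1.960 × 2.5145 = 4.9284
CI: x̄ ± margin = 107 ± 4.9284
CI: (102.0716, 111.9284)

Answer: (102.0716, 111.9284)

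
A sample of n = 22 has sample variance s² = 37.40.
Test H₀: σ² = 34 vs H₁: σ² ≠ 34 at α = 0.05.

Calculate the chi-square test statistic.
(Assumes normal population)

Answer: χ² = 23.1000, fail to reject H₀

Derivation:
df = n - 1 = 21
χ² = (n-1)s²/σ₀² = 21×37.40/34 = 23.1000
Critical values: χ²_{0.975,21} = 10.283, χ²_{0.025,21} = 35.479
Rejection region: χ² < 10.283 or χ² > 35.479
Decision: fail to reject H₀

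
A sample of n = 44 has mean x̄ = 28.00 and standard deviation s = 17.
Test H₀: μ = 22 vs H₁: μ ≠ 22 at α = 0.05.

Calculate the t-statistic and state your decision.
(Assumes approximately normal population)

df = n - 1 = 43
SE = s/√n = 17/√44 = 2.5628
t = (x̄ - μ₀)/SE = (28.00 - 22)/2.5628 = 2.3412
Critical value: t_{0.025,43} = ±2.017
p-value ≈ 0.0239
Decision: reject H₀

Answer: t = 2.3412, reject H₀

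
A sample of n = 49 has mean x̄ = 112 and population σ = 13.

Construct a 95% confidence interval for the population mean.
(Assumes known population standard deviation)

Confidence level: 95%, α = 0.05
z_0.025 = 1.960
SE = σ/√n = 13/√49 = 1.8571
Margin of error = 1.960 × 1.8571 = 3.6399
CI: x̄ ± margin = 112 ± 3.6399
CI: (108.3601, 115.6399)

Answer: (108.3601, 115.6399)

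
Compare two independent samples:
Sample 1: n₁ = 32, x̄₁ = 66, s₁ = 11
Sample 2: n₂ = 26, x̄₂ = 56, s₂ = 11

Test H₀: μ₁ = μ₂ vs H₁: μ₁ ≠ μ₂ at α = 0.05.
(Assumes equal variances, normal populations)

Answer: t = 3.4432, reject H₀

Derivation:
Pooled variance: s²_p = [31×11² + 25×11²]/(56) = 121.0000
s_p = 11.0000
SE = s_p×√(1/n₁ + 1/n₂) = 11.0000×√(1/32 + 1/26) = 2.9043
t = (x̄₁ - x̄₂)/SE = (66 - 56)/2.9043 = 3.4432
df = 56, t-critical = ±2.003
Decision: reject H₀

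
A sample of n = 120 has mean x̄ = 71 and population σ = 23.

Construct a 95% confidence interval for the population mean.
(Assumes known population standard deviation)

Confidence level: 95%, α = 0.05
z_0.025 = 1.960
SE = σ/√n = 23/√120 = 2.0996
Margin of error = 1.960 × 2.0996 = 4.1152
CI: x̄ ± margin = 71 ± 4.1152
CI: (66.8848, 75.1152)

Answer: (66.8848, 75.1152)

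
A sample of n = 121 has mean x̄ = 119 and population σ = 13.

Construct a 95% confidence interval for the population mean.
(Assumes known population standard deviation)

Confidence level: 95%, α = 0.05
z_0.025 = 1.960
SE = σ/√n = 13/√121 = 1.1818
Margin of error = 1.960 × 1.1818 = 2.3163
CI: x̄ ± margin = 119 ± 2.3163
CI: (116.6837, 121.3163)

Answer: (116.6837, 121.3163)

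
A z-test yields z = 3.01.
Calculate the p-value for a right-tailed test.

Answer: p-value ≈ 0.0013

Derivation:
For z = 3.01:
p = P(Z > 3.01) = 1 - Φ(3.01) = 0.0013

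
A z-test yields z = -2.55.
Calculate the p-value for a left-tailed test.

For z = -2.55:
p = P(Z < -2.55) = Φ(-2.55) = 0.0054

Answer: p-value ≈ 0.0054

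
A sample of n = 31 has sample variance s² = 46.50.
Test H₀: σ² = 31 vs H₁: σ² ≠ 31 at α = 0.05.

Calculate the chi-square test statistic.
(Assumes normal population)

df = n - 1 = 30
χ² = (n-1)s²/σ₀² = 30×46.50/31 = 45.0000
Critical values: χ²_{0.975,30} = 16.791, χ²_{0.025,30} = 46.979
Rejection region: χ² < 16.791 or χ² > 46.979
Decision: fail to reject H₀

Answer: χ² = 45.0000, fail to reject H₀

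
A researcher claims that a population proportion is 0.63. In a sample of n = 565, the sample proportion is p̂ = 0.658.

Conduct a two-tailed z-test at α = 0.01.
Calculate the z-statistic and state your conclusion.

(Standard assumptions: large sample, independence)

Answer: z = 1.3785, fail to reject H₀

Derivation:
H₀: p = 0.63, H₁: p ≠ 0.63
Standard error: SE = √(p₀(1-p₀)/n) = √(0.63×0.37/565) = 0.020312
z-statistic: z = (p̂ - p₀)/SE = (0.658 - 0.63)/0.020312 = 1.3785
Critical value: z_0.005 = ±2.576
p-value = 0.1680
Decision: fail to reject H₀ at α = 0.01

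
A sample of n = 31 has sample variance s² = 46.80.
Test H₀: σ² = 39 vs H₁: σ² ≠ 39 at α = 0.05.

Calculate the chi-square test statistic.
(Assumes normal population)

df = n - 1 = 30
χ² = (n-1)s²/σ₀² = 30×46.80/39 = 36.0000
Critical values: χ²_{0.975,30} = 16.791, χ²_{0.025,30} = 46.979
Rejection region: χ² < 16.791 or χ² > 46.979
Decision: fail to reject H₀

Answer: χ² = 36.0000, fail to reject H₀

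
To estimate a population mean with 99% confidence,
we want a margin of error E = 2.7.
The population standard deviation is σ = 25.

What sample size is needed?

z_0.005 = 2.576
n = (z×σ/E)² = (2.576×25/2.7)²
n = 568.9108
Round up: n = 569

Answer: n = 569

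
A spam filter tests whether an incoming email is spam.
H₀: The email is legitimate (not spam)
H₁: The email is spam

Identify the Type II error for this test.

Answer: Letting a spam email through to the inbox

Derivation:
Type I error: rejecting H₀ when it is actually true (false positive).
Type II error: failing to reject H₀ when H₁ is actually true (false negative).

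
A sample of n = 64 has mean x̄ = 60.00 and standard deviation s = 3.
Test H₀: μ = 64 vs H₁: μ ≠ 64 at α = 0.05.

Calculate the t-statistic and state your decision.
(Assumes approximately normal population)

Answer: t = -10.6667, reject H₀

Derivation:
df = n - 1 = 63
SE = s/√n = 3/√64 = 0.3750
t = (x̄ - μ₀)/SE = (60.00 - 64)/0.3750 = -10.6667
Critical value: t_{0.025,63} = ±1.998
p-value < 0.0001
Decision: reject H₀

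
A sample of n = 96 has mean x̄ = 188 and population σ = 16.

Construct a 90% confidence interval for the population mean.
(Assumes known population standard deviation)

Confidence level: 90%, α = 0.1
z_0.05 = 1.645
SE = σ/√n = 16/√96 = 1.6330
Margin of error = 1.645 × 1.6330 = 2.6863
CI: x̄ ± margin = 188 ± 2.6863
CI: (185.3137, 190.6863)

Answer: (185.3137, 190.6863)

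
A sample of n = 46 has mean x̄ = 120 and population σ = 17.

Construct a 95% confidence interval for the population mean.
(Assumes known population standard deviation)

Answer: (115.0873, 124.9127)

Derivation:
Confidence level: 95%, α = 0.05
z_0.025 = 1.960
SE = σ/√n = 17/√46 = 2.5065
Margin of error = 1.960 × 2.5065 = 4.9127
CI: x̄ ± margin = 120 ± 4.9127
CI: (115.0873, 124.9127)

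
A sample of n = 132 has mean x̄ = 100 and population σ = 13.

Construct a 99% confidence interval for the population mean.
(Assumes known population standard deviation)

Confidence level: 99%, α = 0.01
z_0.005 = 2.576
SE = σ/√n = 13/√132 = 1.1315
Margin of error = 2.576 × 1.1315 = 2.9147
CI: x̄ ± margin = 100 ± 2.9147
CI: (97.0853, 102.9147)

Answer: (97.0853, 102.9147)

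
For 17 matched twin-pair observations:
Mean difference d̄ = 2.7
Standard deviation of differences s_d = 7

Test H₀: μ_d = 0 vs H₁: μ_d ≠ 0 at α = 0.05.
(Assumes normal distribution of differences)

Answer: t = 1.5904, fail to reject H₀

Derivation:
df = n - 1 = 16
SE = s_d/√n = 7/√17 = 1.6977
t = d̄/SE = 2.7/1.6977 = 1.5904
Critical value: t_{0.025,16} = ±2.120
p-value ≈ 0.1313
Decision: fail to reject H₀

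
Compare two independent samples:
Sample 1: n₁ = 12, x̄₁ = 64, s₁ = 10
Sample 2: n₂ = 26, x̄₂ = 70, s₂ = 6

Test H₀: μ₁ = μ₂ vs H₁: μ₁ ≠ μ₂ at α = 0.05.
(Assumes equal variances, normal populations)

Answer: t = -2.3066, reject H₀

Derivation:
Pooled variance: s²_p = [11×10² + 25×6²]/(36) = 55.5556
s_p = 7.4536
SE = s_p×√(1/n₁ + 1/n₂) = 7.4536×√(1/12 + 1/26) = 2.6012
t = (x̄₁ - x̄₂)/SE = (64 - 70)/2.6012 = -2.3066
df = 36, t-critical = ±2.028
Decision: reject H₀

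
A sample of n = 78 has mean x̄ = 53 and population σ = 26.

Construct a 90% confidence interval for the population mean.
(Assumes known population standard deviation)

Answer: (48.1573, 57.8427)

Derivation:
Confidence level: 90%, α = 0.1
z_0.05 = 1.645
SE = σ/√n = 26/√78 = 2.9439
Margin of error = 1.645 × 2.9439 = 4.8427
CI: x̄ ± margin = 53 ± 4.8427
CI: (48.1573, 57.8427)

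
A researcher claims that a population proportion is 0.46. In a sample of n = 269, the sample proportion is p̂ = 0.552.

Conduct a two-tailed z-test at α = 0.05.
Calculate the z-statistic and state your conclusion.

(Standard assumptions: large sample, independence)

H₀: p = 0.46, H₁: p ≠ 0.46
Standard error: SE = √(p₀(1-p₀)/n) = √(0.46×0.54/269) = 0.030388
z-statistic: z = (p̂ - p₀)/SE = (0.552 - 0.46)/0.030388 = 3.0275
Critical value: z_0.025 = ±1.960
p-value = 0.0025
Decision: reject H₀ at α = 0.05

Answer: z = 3.0275, reject H₀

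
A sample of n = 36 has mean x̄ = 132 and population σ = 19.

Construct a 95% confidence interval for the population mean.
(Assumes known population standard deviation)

Confidence level: 95%, α = 0.05
z_0.025 = 1.960
SE = σ/√n = 19/√36 = 3.1667
Margin of error = 1.960 × 3.1667 = 6.2067
CI: x̄ ± margin = 132 ± 6.2067
CI: (125.7933, 138.2067)

Answer: (125.7933, 138.2067)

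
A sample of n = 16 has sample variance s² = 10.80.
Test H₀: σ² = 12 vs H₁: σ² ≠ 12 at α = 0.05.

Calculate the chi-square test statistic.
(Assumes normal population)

df = n - 1 = 15
χ² = (n-1)s²/σ₀² = 15×10.80/12 = 13.5000
Critical values: χ²_{0.975,15} = 6.262, χ²_{0.025,15} = 27.488
Rejection region: χ² < 6.262 or χ² > 27.488
Decision: fail to reject H₀

Answer: χ² = 13.5000, fail to reject H₀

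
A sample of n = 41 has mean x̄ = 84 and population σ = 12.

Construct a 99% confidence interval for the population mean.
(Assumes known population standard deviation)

Answer: (79.1723, 88.8277)

Derivation:
Confidence level: 99%, α = 0.01
z_0.005 = 2.576
SE = σ/√n = 12/√41 = 1.8741
Margin of error = 2.576 × 1.8741 = 4.8277
CI: x̄ ± margin = 84 ± 4.8277
CI: (79.1723, 88.8277)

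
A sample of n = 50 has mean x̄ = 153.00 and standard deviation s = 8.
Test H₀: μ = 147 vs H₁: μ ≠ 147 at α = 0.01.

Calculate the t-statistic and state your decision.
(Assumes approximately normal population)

Answer: t = 5.3032, reject H₀

Derivation:
df = n - 1 = 49
SE = s/√n = 8/√50 = 1.1314
t = (x̄ - μ₀)/SE = (153.00 - 147)/1.1314 = 5.3032
Critical value: t_{0.005,49} = ±2.680
p-value < 0.0001
Decision: reject H₀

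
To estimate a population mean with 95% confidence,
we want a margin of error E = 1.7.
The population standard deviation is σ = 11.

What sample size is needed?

z_0.025 = 1.960
n = (z×σ/E)² = (1.960×11/1.7)²
n = 160.8421
Round up: n = 161

Answer: n = 161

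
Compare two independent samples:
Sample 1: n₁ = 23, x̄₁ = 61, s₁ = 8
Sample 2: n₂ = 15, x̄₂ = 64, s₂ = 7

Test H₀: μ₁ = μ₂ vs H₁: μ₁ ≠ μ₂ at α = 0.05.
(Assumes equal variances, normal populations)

Pooled variance: s²_p = [22×8² + 14×7²]/(36) = 58.1667
s_p = 7.6267
SE = s_p×√(1/n₁ + 1/n₂) = 7.6267×√(1/23 + 1/15) = 2.5312
t = (x̄₁ - x̄₂)/SE = (61 - 64)/2.5312 = -1.1852
df = 36, t-critical = ±2.028
Decision: fail to reject H₀

Answer: t = -1.1852, fail to reject H₀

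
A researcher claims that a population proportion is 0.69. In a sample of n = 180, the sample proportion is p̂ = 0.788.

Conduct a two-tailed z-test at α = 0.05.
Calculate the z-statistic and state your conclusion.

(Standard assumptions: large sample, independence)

H₀: p = 0.69, H₁: p ≠ 0.69
Standard error: SE = √(p₀(1-p₀)/n) = √(0.69×0.31/180) = 0.034472
z-statistic: z = (p̂ - p₀)/SE = (0.788 - 0.69)/0.034472 = 2.8429
Critical value: z_0.025 = ±1.960
p-value = 0.0045
Decision: reject H₀ at α = 0.05

Answer: z = 2.8429, reject H₀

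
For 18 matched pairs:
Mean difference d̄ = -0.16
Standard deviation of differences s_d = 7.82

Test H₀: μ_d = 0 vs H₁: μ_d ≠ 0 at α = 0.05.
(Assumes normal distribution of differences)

df = n - 1 = 17
SE = s_d/√n = 7.82/√18 = 1.8432
t = d̄/SE = -0.16/1.8432 = -0.0868
Critical value: t_{0.025,17} = ±2.110
p-value ≈ 0.9318
Decision: fail to reject H₀

Answer: t = -0.0868, fail to reject H₀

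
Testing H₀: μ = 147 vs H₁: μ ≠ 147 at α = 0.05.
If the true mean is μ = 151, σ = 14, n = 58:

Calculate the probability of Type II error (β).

SE = σ/√n = 14/√58 = 1.8383
Critical values: μ₀ ± z_0.025×SE = 147 ± 1.960×1.8383
Acceptance region: (143.3969, 150.6031)
Under H₁ (μ = 151): z_high = (150.6031 - 151)/1.8383 = -0.2159, z_low = (143.3969 - 151)/1.8383 = -4.1359
β = P(not reject | H₁) = Φ(-0.2159) - Φ(-4.1359) ≈ 0.4145

Answer: β ≈ 0.4145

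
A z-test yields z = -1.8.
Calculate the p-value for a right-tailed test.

For z = -1.8:
p = P(Z > -1.8) = 1 - Φ(-1.8) = 0.9641

Answer: p-value ≈ 0.9641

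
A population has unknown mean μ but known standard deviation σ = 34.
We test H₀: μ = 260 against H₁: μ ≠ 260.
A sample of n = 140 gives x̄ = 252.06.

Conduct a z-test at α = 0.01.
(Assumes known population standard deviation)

Standard error: SE = σ/√n = 34/√140 = 2.8735
z-statistic: z = (x̄ - μ₀)/SE = (252.06 - 260)/2.8735 = -2.7632
Critical value: ±2.576
p-value = 0.0057
Decision: reject H₀

Answer: z = -2.7632, reject H₀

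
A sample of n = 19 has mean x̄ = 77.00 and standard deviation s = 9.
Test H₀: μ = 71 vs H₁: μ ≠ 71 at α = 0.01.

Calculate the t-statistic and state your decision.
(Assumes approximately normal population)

df = n - 1 = 18
SE = s/√n = 9/√19 = 2.0647
t = (x̄ - μ₀)/SE = (77.00 - 71)/2.0647 = 2.9060
Critical value: t_{0.005,18} = ±2.878
p-value ≈ 0.0094
Decision: reject H₀

Answer: t = 2.9060, reject H₀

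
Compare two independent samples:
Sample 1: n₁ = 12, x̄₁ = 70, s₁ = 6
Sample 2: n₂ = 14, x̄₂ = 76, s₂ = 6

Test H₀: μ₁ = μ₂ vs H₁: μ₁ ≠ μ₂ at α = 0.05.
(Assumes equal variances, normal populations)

Answer: t = -2.5419, reject H₀

Derivation:
Pooled variance: s²_p = [11×6² + 13×6²]/(24) = 36.0000
s_p = 6.0000
SE = s_p×√(1/n₁ + 1/n₂) = 6.0000×√(1/12 + 1/14) = 2.3604
t = (x̄₁ - x̄₂)/SE = (70 - 76)/2.3604 = -2.5419
df = 24, t-critical = ±2.064
Decision: reject H₀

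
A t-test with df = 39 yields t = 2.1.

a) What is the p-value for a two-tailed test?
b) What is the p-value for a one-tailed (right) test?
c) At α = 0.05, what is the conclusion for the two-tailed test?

Using t-distribution with df = 39:
a) Two-tailed: p = 2×P(T > 2.1) = 0.0422
b) One-tailed: p = P(T > 2.1) = 0.0211
c) 0.0422 < 0.05, reject H₀

Answer: a) 0.0422, b) 0.0211, c) reject H₀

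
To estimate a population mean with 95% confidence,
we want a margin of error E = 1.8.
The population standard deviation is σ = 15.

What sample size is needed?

z_0.025 = 1.960
n = (z×σ/E)² = (1.960×15/1.8)²
n = 266.7778
Round up: n = 267

Answer: n = 267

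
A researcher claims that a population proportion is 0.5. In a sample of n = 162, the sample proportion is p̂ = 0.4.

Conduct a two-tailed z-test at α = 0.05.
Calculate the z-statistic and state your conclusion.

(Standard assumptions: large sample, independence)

Answer: z = -2.5456, reject H₀

Derivation:
H₀: p = 0.5, H₁: p ≠ 0.5
Standard error: SE = √(p₀(1-p₀)/n) = √(0.5×0.5/162) = 0.039284
z-statistic: z = (p̂ - p₀)/SE = (0.4 - 0.5)/0.039284 = -2.5456
Critical value: z_0.025 = ±1.960
p-value = 0.0109
Decision: reject H₀ at α = 0.05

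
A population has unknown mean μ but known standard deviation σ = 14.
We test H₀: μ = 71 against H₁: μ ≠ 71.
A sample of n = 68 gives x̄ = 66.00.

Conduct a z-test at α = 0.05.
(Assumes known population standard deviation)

Standard error: SE = σ/√n = 14/√68 = 1.6977
z-statistic: z = (x̄ - μ₀)/SE = (66.00 - 71)/1.6977 = -2.9452
Critical value: ±1.960
p-value = 0.0032
Decision: reject H₀

Answer: z = -2.9452, reject H₀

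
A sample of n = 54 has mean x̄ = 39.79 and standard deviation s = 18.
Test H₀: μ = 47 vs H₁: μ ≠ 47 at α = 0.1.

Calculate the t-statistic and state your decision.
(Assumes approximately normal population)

df = n - 1 = 53
SE = s/√n = 18/√54 = 2.4495
t = (x̄ - μ₀)/SE = (39.79 - 47)/2.4495 = -2.9435
Critical value: t_{0.05,53} = ±1.674
p-value ≈ 0.0048
Decision: reject H₀

Answer: t = -2.9435, reject H₀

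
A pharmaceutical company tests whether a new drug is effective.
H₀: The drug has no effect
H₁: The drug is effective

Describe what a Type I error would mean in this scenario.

Answer: Concluding the drug is effective when it actually has no effect

Derivation:
A Type I error (probability α) occurs when we reject a true H₀.
A Type II error (probability β) occurs when we fail to reject a false H₀.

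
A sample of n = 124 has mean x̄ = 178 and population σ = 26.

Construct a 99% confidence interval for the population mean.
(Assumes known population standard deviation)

Confidence level: 99%, α = 0.01
z_0.005 = 2.576
SE = σ/√n = 26/√124 = 2.3349
Margin of error = 2.576 × 2.3349 = 6.0147
CI: x̄ ± margin = 178 ± 6.0147
CI: (171.9853, 184.0147)

Answer: (171.9853, 184.0147)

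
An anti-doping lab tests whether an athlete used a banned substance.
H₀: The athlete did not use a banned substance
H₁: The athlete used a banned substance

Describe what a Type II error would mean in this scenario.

A Type I error (probability α) occurs when we reject a true H₀.
A Type II error (probability β) occurs when we fail to reject a false H₀.

Answer: Failing to detect doping in an athlete who used a banned substance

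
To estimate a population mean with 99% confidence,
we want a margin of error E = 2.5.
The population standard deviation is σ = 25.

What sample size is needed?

Answer: n = 664

Derivation:
z_0.005 = 2.576
n = (z×σ/E)² = (2.576×25/2.5)²
n = 663.5776
Round up: n = 664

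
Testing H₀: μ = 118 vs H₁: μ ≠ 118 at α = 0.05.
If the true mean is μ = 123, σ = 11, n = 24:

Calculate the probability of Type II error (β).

SE = σ/√n = 11/√24 = 2.2454
Critical values: μ₀ ± z_0.025×SE = 118 ± 1.960×2.2454
Acceptance region: (113.5990, 122.4010)
Under H₁ (μ = 123): z_high = (122.4010 - 123)/2.2454 = -0.2668, z_low = (113.5990 - 123)/2.2454 = -4.1868
β = P(not reject | H₁) = Φ(-0.2668) - Φ(-4.1868) ≈ 0.3948

Answer: β ≈ 0.3948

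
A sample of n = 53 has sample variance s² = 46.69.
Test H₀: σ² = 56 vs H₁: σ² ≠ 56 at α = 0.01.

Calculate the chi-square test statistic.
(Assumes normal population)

Answer: χ² = 43.3550, fail to reject H₀

Derivation:
df = n - 1 = 52
χ² = (n-1)s²/σ₀² = 52×46.69/56 = 43.3550
Critical values: χ²_{0.995,52} = 29.481, χ²_{0.005,52} = 82.001
Rejection region: χ² < 29.481 or χ² > 82.001
Decision: fail to reject H₀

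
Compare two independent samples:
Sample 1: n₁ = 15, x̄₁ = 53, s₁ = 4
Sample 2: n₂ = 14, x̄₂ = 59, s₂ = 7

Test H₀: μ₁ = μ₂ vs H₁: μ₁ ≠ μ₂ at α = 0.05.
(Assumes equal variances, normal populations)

Answer: t = -2.8592, reject H₀

Derivation:
Pooled variance: s²_p = [14×4² + 13×7²]/(27) = 31.8889
s_p = 5.6470
SE = s_p×√(1/n₁ + 1/n₂) = 5.6470×√(1/15 + 1/14) = 2.0985
t = (x̄₁ - x̄₂)/SE = (53 - 59)/2.0985 = -2.8592
df = 27, t-critical = ±2.052
Decision: reject H₀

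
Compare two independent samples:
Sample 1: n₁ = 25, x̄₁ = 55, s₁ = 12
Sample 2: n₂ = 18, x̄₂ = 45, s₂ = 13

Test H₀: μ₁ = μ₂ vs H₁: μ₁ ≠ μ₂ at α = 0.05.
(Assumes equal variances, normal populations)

Pooled variance: s²_p = [24×12² + 17×13²]/(41) = 154.3659
s_p = 12.4244
SE = s_p×√(1/n₁ + 1/n₂) = 12.4244×√(1/25 + 1/18) = 3.8406
t = (x̄₁ - x̄₂)/SE = (55 - 45)/3.8406 = 2.6038
df = 41, t-critical = ±2.020
Decision: reject H₀

Answer: t = 2.6038, reject H₀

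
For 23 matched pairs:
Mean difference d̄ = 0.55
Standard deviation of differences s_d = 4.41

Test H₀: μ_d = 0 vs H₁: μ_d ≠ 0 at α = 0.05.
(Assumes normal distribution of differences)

df = n - 1 = 22
SE = s_d/√n = 4.41/√23 = 0.9195
t = d̄/SE = 0.55/0.9195 = 0.5982
Critical value: t_{0.025,22} = ±2.074
p-value ≈ 0.5558
Decision: fail to reject H₀

Answer: t = 0.5982, fail to reject H₀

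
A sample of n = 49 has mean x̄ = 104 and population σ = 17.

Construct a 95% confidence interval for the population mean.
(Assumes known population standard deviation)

Answer: (99.2399, 108.7601)

Derivation:
Confidence level: 95%, α = 0.05
z_0.025 = 1.960
SE = σ/√n = 17/√49 = 2.4286
Margin of error = 1.960 × 2.4286 = 4.7601
CI: x̄ ± margin = 104 ± 4.7601
CI: (99.2399, 108.7601)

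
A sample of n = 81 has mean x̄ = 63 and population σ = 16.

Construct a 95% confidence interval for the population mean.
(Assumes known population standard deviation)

Answer: (59.5155, 66.4845)

Derivation:
Confidence level: 95%, α = 0.05
z_0.025 = 1.960
SE = σ/√n = 16/√81 = 1.7778
Margin of error = 1.960 × 1.7778 = 3.4845
CI: x̄ ± margin = 63 ± 3.4845
CI: (59.5155, 66.4845)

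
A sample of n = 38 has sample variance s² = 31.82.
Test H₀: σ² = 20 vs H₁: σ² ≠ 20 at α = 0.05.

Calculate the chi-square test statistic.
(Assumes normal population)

Answer: χ² = 58.8670, reject H₀

Derivation:
df = n - 1 = 37
χ² = (n-1)s²/σ₀² = 37×31.82/20 = 58.8670
Critical values: χ²_{0.975,37} = 22.106, χ²_{0.025,37} = 55.668
Rejection region: χ² < 22.106 or χ² > 55.668
Decision: reject H₀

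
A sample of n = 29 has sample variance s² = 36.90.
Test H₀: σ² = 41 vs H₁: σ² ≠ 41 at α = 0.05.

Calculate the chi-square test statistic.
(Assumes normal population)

df = n - 1 = 28
χ² = (n-1)s²/σ₀² = 28×36.90/41 = 25.2000
Critical values: χ²_{0.975,28} = 15.308, χ²_{0.025,28} = 44.461
Rejection region: χ² < 15.308 or χ² > 44.461
Decision: fail to reject H₀

Answer: χ² = 25.2000, fail to reject H₀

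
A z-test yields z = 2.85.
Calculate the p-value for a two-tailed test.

Answer: p-value ≈ 0.0044

Derivation:
For z = 2.85:
p = 2×P(Z > |2.85|) = 2×(1 - Φ(2.85)) = 0.0044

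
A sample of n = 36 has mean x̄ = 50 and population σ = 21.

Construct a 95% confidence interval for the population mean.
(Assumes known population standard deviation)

Answer: (43.1400, 56.8600)

Derivation:
Confidence level: 95%, α = 0.05
z_0.025 = 1.960
SE = σ/√n = 21/√36 = 3.5000
Margin of error = 1.960 × 3.5000 = 6.8600
CI: x̄ ± margin = 50 ± 6.8600
CI: (43.1400, 56.8600)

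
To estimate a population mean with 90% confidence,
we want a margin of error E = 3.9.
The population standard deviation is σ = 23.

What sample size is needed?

Answer: n = 95

Derivation:
z_0.05 = 1.645
n = (z×σ/E)² = (1.645×23/3.9)²
n = 94.1149
Round up: n = 95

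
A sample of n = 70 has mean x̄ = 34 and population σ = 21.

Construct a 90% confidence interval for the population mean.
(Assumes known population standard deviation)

Answer: (29.8711, 38.1289)

Derivation:
Confidence level: 90%, α = 0.1
z_0.05 = 1.645
SE = σ/√n = 21/√70 = 2.5100
Margin of error = 1.645 × 2.5100 = 4.1289
CI: x̄ ± margin = 34 ± 4.1289
CI: (29.8711, 38.1289)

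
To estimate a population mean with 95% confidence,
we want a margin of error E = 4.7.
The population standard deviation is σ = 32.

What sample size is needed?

Answer: n = 179

Derivation:
z_0.025 = 1.960
n = (z×σ/E)² = (1.960×32/4.7)²
n = 178.0805
Round up: n = 179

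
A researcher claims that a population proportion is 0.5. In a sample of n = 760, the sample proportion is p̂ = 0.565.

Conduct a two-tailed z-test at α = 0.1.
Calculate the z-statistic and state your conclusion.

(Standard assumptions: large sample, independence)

H₀: p = 0.5, H₁: p ≠ 0.5
Standard error: SE = √(p₀(1-p₀)/n) = √(0.5×0.5/760) = 0.018137
z-statistic: z = (p̂ - p₀)/SE = (0.565 - 0.5)/0.018137 = 3.5838
Critical value: z_0.05 = ±1.645
p-value = 0.0003
Decision: reject H₀ at α = 0.1

Answer: z = 3.5838, reject H₀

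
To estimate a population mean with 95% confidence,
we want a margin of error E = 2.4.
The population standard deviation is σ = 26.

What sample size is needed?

z_0.025 = 1.960
n = (z×σ/E)² = (1.960×26/2.4)²
n = 450.8544
Round up: n = 451

Answer: n = 451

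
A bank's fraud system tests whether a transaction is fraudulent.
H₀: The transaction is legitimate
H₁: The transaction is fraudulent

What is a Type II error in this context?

Type I error: rejecting H₀ when it is actually true (false positive).
Type II error: failing to reject H₀ when H₁ is actually true (false negative).

Answer: Allowing a fraudulent transaction to go through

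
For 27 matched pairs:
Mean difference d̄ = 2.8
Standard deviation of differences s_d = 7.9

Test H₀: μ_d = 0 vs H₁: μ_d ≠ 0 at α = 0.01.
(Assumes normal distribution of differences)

Answer: t = 1.8416, fail to reject H₀

Derivation:
df = n - 1 = 26
SE = s_d/√n = 7.9/√27 = 1.5204
t = d̄/SE = 2.8/1.5204 = 1.8416
Critical value: t_{0.005,26} = ±2.779
p-value ≈ 0.0770
Decision: fail to reject H₀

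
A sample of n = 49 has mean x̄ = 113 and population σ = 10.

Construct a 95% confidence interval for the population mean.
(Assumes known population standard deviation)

Confidence level: 95%, α = 0.05
z_0.025 = 1.960
SE = σ/√n = 10/√49 = 1.4286
Margin of error = 1.960 × 1.4286 = 2.8001
CI: x̄ ± margin = 113 ± 2.8001
CI: (110.1999, 115.8001)

Answer: (110.1999, 115.8001)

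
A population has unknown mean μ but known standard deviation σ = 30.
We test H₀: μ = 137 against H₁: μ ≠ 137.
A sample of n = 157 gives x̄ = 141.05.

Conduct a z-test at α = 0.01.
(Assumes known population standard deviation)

Answer: z = 1.6915, fail to reject H₀

Derivation:
Standard error: SE = σ/√n = 30/√157 = 2.3943
z-statistic: z = (x̄ - μ₀)/SE = (141.05 - 137)/2.3943 = 1.6915
Critical value: ±2.576
p-value = 0.0907
Decision: fail to reject H₀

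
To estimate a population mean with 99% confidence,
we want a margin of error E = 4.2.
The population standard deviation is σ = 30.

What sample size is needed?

z_0.005 = 2.576
n = (z×σ/E)² = (2.576×30/4.2)²
n = 338.5600
Round up: n = 339

Answer: n = 339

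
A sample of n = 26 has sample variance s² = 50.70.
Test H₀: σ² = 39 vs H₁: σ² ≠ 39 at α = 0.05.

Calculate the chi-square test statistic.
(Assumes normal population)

Answer: χ² = 32.5000, fail to reject H₀

Derivation:
df = n - 1 = 25
χ² = (n-1)s²/σ₀² = 25×50.70/39 = 32.5000
Critical values: χ²_{0.975,25} = 13.120, χ²_{0.025,25} = 40.646
Rejection region: χ² < 13.120 or χ² > 40.646
Decision: fail to reject H₀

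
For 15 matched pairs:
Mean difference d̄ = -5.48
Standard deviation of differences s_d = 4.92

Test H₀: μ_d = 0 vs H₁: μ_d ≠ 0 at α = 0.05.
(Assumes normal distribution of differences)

df = n - 1 = 14
SE = s_d/√n = 4.92/√15 = 1.2703
t = d̄/SE = -5.48/1.2703 = -4.3139
Critical value: t_{0.025,14} = ±2.145
p-value ≈ 0.0007
Decision: reject H₀

Answer: t = -4.3139, reject H₀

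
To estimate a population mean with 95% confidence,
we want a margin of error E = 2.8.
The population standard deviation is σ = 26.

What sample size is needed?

z_0.025 = 1.960
n = (z×σ/E)² = (1.960×26/2.8)²
n = 331.2400
Round up: n = 332

Answer: n = 332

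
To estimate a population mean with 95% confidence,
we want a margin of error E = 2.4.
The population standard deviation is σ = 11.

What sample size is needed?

Answer: n = 81

Derivation:
z_0.025 = 1.960
n = (z×σ/E)² = (1.960×11/2.4)²
n = 80.7003
Round up: n = 81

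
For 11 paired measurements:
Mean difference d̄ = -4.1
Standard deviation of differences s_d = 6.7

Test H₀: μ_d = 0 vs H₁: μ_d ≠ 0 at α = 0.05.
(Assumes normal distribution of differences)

df = n - 1 = 10
SE = s_d/√n = 6.7/√11 = 2.0201
t = d̄/SE = -4.1/2.0201 = -2.0296
Critical value: t_{0.025,10} = ±2.228
p-value ≈ 0.0699
Decision: fail to reject H₀

Answer: t = -2.0296, fail to reject H₀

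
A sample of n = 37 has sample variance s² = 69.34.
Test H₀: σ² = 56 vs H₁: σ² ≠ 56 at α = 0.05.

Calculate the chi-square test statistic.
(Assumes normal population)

df = n - 1 = 36
χ² = (n-1)s²/σ₀² = 36×69.34/56 = 44.5757
Critical values: χ²_{0.975,36} = 21.336, χ²_{0.025,36} = 54.437
Rejection region: χ² < 21.336 or χ² > 54.437
Decision: fail to reject H₀

Answer: χ² = 44.5757, fail to reject H₀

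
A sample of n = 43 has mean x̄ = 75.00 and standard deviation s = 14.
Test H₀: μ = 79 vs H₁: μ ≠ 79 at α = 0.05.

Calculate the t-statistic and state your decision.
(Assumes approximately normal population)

df = n - 1 = 42
SE = s/√n = 14/√43 = 2.1350
t = (x̄ - μ₀)/SE = (75.00 - 79)/2.1350 = -1.8735
Critical value: t_{0.025,42} = ±2.018
p-value ≈ 0.0680
Decision: fail to reject H₀

Answer: t = -1.8735, fail to reject H₀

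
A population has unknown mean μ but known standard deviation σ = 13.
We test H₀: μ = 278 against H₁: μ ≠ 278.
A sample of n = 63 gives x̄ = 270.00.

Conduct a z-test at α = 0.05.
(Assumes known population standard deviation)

Answer: z = -4.8846, reject H₀

Derivation:
Standard error: SE = σ/√n = 13/√63 = 1.6378
z-statistic: z = (x̄ - μ₀)/SE = (270.00 - 278)/1.6378 = -4.8846
Critical value: ±1.960
p-value < 0.0001
Decision: reject H₀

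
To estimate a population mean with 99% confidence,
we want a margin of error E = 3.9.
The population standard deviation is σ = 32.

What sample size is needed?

z_0.005 = 2.576
n = (z×σ/E)² = (2.576×32/3.9)²
n = 446.7478
Round up: n = 447

Answer: n = 447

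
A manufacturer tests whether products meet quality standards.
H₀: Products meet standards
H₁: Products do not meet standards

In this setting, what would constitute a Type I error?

A Type I error (probability α) occurs when we reject a true H₀.
A Type II error (probability β) occurs when we fail to reject a false H₀.

Answer: Rejecting good products that actually meet standards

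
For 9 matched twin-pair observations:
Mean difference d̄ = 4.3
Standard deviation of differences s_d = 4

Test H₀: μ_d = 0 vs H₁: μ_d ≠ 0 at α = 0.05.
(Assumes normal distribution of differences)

df = n - 1 = 8
SE = s_d/√n = 4/√9 = 1.3333
t = d̄/SE = 4.3/1.3333 = 3.2251
Critical value: t_{0.025,8} = ±2.306
p-value ≈ 0.0121
Decision: reject H₀

Answer: t = 3.2251, reject H₀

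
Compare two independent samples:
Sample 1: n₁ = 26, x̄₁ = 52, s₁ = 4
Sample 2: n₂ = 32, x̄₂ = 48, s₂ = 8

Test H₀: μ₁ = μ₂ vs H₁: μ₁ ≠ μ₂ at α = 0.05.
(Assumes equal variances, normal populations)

Answer: t = 2.3219, reject H₀

Derivation:
Pooled variance: s²_p = [25×4² + 31×8²]/(56) = 42.5714
s_p = 6.5247
SE = s_p×√(1/n₁ + 1/n₂) = 6.5247×√(1/26 + 1/32) = 1.7227
t = (x̄₁ - x̄₂)/SE = (52 - 48)/1.7227 = 2.3219
df = 56, t-critical = ±2.003
Decision: reject H₀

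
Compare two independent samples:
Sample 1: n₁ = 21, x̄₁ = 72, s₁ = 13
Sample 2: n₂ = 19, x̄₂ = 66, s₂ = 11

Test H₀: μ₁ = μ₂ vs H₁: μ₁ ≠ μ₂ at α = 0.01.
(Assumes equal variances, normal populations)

Pooled variance: s²_p = [20×13² + 18×11²]/(38) = 146.2632
s_p = 12.0939
SE = s_p×√(1/n₁ + 1/n₂) = 12.0939×√(1/21 + 1/19) = 3.8292
t = (x̄₁ - x̄₂)/SE = (72 - 66)/3.8292 = 1.5669
df = 38, t-critical = ±2.712
Decision: fail to reject H₀

Answer: t = 1.5669, fail to reject H₀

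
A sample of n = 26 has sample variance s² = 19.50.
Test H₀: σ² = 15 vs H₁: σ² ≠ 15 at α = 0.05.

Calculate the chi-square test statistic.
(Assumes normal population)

Answer: χ² = 32.5000, fail to reject H₀

Derivation:
df = n - 1 = 25
χ² = (n-1)s²/σ₀² = 25×19.50/15 = 32.5000
Critical values: χ²_{0.975,25} = 13.120, χ²_{0.025,25} = 40.646
Rejection region: χ² < 13.120 or χ² > 40.646
Decision: fail to reject H₀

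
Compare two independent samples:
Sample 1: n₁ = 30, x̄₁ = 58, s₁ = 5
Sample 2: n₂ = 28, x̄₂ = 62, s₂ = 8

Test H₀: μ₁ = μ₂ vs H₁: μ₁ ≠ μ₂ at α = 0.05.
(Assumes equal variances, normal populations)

Pooled variance: s²_p = [29×5² + 27×8²]/(56) = 43.8036
s_p = 6.6184
SE = s_p×√(1/n₁ + 1/n₂) = 6.6184×√(1/30 + 1/28) = 1.7391
t = (x̄₁ - x̄₂)/SE = (58 - 62)/1.7391 = -2.3000
df = 56, t-critical = ±2.003
Decision: reject H₀

Answer: t = -2.3000, reject H₀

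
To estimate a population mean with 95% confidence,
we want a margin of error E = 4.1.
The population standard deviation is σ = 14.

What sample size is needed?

Answer: n = 45

Derivation:
z_0.025 = 1.960
n = (z×σ/E)² = (1.960×14/4.1)²
n = 44.7920
Round up: n = 45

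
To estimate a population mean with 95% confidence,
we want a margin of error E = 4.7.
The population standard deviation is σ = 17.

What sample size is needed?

Answer: n = 51

Derivation:
z_0.025 = 1.960
n = (z×σ/E)² = (1.960×17/4.7)²
n = 50.2590
Round up: n = 51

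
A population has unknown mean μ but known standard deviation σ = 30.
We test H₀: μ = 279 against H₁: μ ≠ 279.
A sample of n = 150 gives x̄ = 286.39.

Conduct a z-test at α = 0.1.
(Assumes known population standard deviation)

Answer: z = 3.0169, reject H₀

Derivation:
Standard error: SE = σ/√n = 30/√150 = 2.4495
z-statistic: z = (x̄ - μ₀)/SE = (286.39 - 279)/2.4495 = 3.0169
Critical value: ±1.645
p-value = 0.0026
Decision: reject H₀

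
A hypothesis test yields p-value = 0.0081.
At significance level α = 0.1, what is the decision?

Compare p-value to α:
0.0081 < 0.1
Decision: reject H₀

Answer: reject H₀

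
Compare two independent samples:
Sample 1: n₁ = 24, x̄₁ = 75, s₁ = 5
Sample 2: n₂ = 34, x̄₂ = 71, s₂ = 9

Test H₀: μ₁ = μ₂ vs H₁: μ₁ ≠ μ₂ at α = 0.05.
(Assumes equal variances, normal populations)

Pooled variance: s²_p = [23×5² + 33×9²]/(56) = 58.0000
s_p = 7.6158
SE = s_p×√(1/n₁ + 1/n₂) = 7.6158×√(1/24 + 1/34) = 2.0304
t = (x̄₁ - x̄₂)/SE = (75 - 71)/2.0304 = 1.9701
df = 56, t-critical = ±2.003
Decision: fail to reject H₀

Answer: t = 1.9701, fail to reject H₀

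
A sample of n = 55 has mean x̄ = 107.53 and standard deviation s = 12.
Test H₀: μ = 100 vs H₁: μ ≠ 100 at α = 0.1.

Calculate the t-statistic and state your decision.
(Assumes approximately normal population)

Answer: t = 4.6536, reject H₀

Derivation:
df = n - 1 = 54
SE = s/√n = 12/√55 = 1.6181
t = (x̄ - μ₀)/SE = (107.53 - 100)/1.6181 = 4.6536
Critical value: t_{0.05,54} = ±1.674
p-value < 0.0001
Decision: reject H₀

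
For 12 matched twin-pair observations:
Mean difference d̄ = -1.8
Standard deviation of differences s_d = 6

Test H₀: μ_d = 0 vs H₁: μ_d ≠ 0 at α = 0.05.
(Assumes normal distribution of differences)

Answer: t = -1.0392, fail to reject H₀

Derivation:
df = n - 1 = 11
SE = s_d/√n = 6/√12 = 1.7321
t = d̄/SE = -1.8/1.7321 = -1.0392
Critical value: t_{0.025,11} = ±2.201
p-value ≈ 0.3210
Decision: fail to reject H₀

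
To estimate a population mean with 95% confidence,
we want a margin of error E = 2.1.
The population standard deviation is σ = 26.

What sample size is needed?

z_0.025 = 1.960
n = (z×σ/E)² = (1.960×26/2.1)²
n = 588.8711
Round up: n = 589

Answer: n = 589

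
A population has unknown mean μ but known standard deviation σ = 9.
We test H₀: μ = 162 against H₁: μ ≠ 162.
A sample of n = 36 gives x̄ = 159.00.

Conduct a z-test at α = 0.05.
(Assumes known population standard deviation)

Standard error: SE = σ/√n = 9/√36 = 1.5000
z-statistic: z = (x̄ - μ₀)/SE = (159.00 - 162)/1.5000 = -2.0000
Critical value: ±1.960
p-value = 0.0455
Decision: reject H₀

Answer: z = -2.0000, reject H₀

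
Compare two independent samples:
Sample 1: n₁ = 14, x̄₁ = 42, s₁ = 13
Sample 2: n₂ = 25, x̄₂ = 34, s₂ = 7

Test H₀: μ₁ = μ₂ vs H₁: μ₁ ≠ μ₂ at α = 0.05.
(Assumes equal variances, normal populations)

Pooled variance: s²_p = [13×13² + 24×7²]/(37) = 91.1622
s_p = 9.5479
SE = s_p×√(1/n₁ + 1/n₂) = 9.5479×√(1/14 + 1/25) = 3.1872
t = (x̄₁ - x̄₂)/SE = (42 - 34)/3.1872 = 2.5100
df = 37, t-critical = ±2.026
Decision: reject H₀

Answer: t = 2.5100, reject H₀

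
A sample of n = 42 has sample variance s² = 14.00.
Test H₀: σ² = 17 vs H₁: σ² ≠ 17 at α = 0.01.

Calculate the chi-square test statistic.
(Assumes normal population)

Answer: χ² = 33.7647, fail to reject H₀

Derivation:
df = n - 1 = 41
χ² = (n-1)s²/σ₀² = 41×14.00/17 = 33.7647
Critical values: χ²_{0.995,41} = 21.421, χ²_{0.005,41} = 68.053
Rejection region: χ² < 21.421 or χ² > 68.053
Decision: fail to reject H₀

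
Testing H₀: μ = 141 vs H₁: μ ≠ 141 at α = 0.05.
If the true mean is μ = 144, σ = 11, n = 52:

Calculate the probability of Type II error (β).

Answer: β ≈ 0.4973

Derivation:
SE = σ/√n = 11/√52 = 1.5254
Critical values: μ₀ ± z_0.025×SE = 141 ± 1.960×1.5254
Acceptance region: (138.0102, 143.9898)
Under H₁ (μ = 144): z_high = (143.9898 - 144)/1.5254 = -0.0067, z_low = (138.0102 - 144)/1.5254 = -3.9267
β = P(not reject | H₁) = Φ(-0.0067) - Φ(-3.9267) ≈ 0.4973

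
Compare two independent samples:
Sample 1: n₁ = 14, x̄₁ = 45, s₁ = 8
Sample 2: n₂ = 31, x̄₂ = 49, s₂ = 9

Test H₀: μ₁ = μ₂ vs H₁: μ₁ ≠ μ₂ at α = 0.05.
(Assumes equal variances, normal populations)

Pooled variance: s²_p = [13×8² + 30×9²]/(43) = 75.8605
s_p = 8.7098
SE = s_p×√(1/n₁ + 1/n₂) = 8.7098×√(1/14 + 1/31) = 2.8046
t = (x̄₁ - x̄₂)/SE = (45 - 49)/2.8046 = -1.4262
df = 43, t-critical = ±2.017
Decision: fail to reject H₀

Answer: t = -1.4262, fail to reject H₀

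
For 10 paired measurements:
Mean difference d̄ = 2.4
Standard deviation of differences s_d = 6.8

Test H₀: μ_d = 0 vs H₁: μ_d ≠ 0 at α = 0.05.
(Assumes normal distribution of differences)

Answer: t = 1.1161, fail to reject H₀

Derivation:
df = n - 1 = 9
SE = s_d/√n = 6.8/√10 = 2.1503
t = d̄/SE = 2.4/2.1503 = 1.1161
Critical value: t_{0.025,9} = ±2.262
p-value ≈ 0.2933
Decision: fail to reject H₀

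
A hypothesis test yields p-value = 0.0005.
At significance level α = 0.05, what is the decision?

Compare p-value to α:
0.0005 < 0.05
Decision: reject H₀

Answer: reject H₀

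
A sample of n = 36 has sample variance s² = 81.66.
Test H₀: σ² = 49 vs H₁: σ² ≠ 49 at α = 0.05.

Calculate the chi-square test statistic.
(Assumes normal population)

Answer: χ² = 58.3286, reject H₀

Derivation:
df = n - 1 = 35
χ² = (n-1)s²/σ₀² = 35×81.66/49 = 58.3286
Critical values: χ²_{0.975,35} = 20.569, χ²_{0.025,35} = 53.203
Rejection region: χ² < 20.569 or χ² > 53.203
Decision: reject H₀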